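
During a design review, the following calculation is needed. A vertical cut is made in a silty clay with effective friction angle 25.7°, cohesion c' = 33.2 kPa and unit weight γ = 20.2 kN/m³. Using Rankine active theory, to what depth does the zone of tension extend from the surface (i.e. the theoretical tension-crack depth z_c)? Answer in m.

K_a = tan²(45° − 25.7°/2) = 0.3950; √K_a = 0.6285.
The active pressure is zero where K_a γ z = 2c√K_a, so z_c = 2c/(γ√K_a) = 2×33.2/(20.2×0.6285) = 5.230 m.

5.23 m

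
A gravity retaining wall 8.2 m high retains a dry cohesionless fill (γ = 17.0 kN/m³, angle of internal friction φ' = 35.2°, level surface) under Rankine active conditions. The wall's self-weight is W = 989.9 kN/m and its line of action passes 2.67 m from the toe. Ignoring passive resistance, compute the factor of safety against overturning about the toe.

6.30

K_a = tan²(45° − 35.2°/2) = 0.2687.
P_a = ½K_aγH² = 0.5×0.2687×17.0×8.2² = 153.6 kN/m, acting at H/3 = 2.733 m above the base.
Overturning moment M_o = P_a × H/3 = 153.6 × 2.733 = 419.7.
Resisting moment M_r = W × 2.67 = 989.9 × 2.67 = 2643.
FS_overturning = M_r/M_o = 2643/419.7 = 6.297.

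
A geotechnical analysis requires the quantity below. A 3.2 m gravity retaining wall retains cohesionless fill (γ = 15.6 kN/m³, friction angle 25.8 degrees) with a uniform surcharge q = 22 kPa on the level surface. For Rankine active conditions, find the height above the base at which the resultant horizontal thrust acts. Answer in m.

K_a = 0.3935.
Triangular part P₁ = ½K_aγH² = 31.43 at H/3 = 1.067 m; rectangular part P₂ = K_a q H = 27.70 at H/2 = 1.600 m.
ȳ = (P₁·1.067 + P₂·1.600)/(P₁+P₂) = 1.317 m.

1.32 m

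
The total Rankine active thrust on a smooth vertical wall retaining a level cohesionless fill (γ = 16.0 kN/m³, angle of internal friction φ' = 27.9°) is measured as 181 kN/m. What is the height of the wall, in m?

K_a = 0.3625. P_a = ½ K_a γ H² ⇒ H = √(2P_a/(K_a γ)).
H = √(2×181/(0.3625×16.0)) = 7.901 m.

7.90 m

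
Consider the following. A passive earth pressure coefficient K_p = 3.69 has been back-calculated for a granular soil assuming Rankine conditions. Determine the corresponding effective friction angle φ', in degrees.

35.0°

K_p = (1+sin φ)/(1−sin φ) ⇒ sin φ = (K_p − 1)/(K_p + 1) = 0.5736.
φ = arcsin(0.5736) = 35.00°.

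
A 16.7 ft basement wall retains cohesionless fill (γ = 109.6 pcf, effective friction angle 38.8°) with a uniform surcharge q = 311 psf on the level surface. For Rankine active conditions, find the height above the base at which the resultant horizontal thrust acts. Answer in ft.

K_a = 0.2296.
Triangular part P₁ = ½K_aγH² = 3508 at H/3 = 5.567 ft; rectangular part P₂ = K_a q H = 1192 at H/2 = 8.350 ft.
ȳ = (P₁·5.567 + P₂·8.350)/(P₁+P₂) = 6.273 ft.

6.27 ft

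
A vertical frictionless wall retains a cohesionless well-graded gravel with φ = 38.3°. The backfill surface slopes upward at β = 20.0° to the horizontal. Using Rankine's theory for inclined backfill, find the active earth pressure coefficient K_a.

0.273

K_a = cos β · (cos β − √(cos²β − cos²φ)) / (cos β + √(cos²β − cos²φ)).
cos β = 0.9397, cos φ = 0.7848, √(cos²β − cos²φ) = 0.5169.
K_a = 0.9397 × (0.9397 − 0.5169)/(0.9397 + 0.5169) = 0.2728.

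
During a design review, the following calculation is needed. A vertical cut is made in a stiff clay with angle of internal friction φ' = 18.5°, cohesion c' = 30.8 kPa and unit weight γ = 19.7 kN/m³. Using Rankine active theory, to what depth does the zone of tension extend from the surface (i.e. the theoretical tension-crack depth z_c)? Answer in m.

K_a = tan²(45° − 18.5°/2) = 0.5183; √K_a = 0.7199.
The active pressure is zero where K_a γ z = 2c√K_a, so z_c = 2c/(γ√K_a) = 2×30.8/(19.7×0.7199) = 4.344 m.

4.34 m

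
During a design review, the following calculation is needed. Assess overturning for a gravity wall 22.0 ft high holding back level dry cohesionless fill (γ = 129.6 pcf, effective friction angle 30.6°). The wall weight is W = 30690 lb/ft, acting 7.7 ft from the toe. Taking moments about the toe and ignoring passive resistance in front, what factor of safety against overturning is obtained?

3.16

K_a = tan²(45° − 30.6°/2) = 0.3253.
P_a = ½K_aγH² = 0.5×0.3253×129.6×22.0² = 10200 lb/ft, acting at H/3 = 7.333 ft above the base.
Overturning moment M_o = P_a × H/3 = 10200 × 7.333 = 74830.
Resisting moment M_r = W × 7.7 = 30690 × 7.7 = 236300.
FS_overturning = M_r/M_o = 236300/74830 = 3.158.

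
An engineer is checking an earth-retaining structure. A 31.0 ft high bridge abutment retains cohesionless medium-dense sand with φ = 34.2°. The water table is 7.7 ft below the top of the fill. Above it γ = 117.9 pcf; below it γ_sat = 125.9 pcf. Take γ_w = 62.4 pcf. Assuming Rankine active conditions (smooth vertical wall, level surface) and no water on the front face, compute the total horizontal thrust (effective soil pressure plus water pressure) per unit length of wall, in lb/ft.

28700 lb/ft

K_a = tan²(45° − φ/2) = 0.2803.
γ' = 125.9 − 62.4 = 63.50 pcf. Depth below WT = 23.3 ft.
σ'_h at WT = K_a γ d_w = 254.5 psf; at base = 254.5 + K_a γ' × 23.3 = 669.3 psf.
P₁ (0–7.7 ft) = ½×254.5×7.7 = 979.8. P₂ (7.7–31.0 ft) = ½(254.5+669.3)×23.3 = 10760.
P_w = ½ γ_w h₂² = 0.5×62.4×23.3² = 16940. Total = 979.8+10760+16940 = 28680 lb/ft.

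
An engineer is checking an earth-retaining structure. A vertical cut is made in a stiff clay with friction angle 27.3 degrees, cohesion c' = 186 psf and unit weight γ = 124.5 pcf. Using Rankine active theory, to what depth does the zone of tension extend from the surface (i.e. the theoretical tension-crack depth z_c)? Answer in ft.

K_a = tan²(45° − 27.3°/2) = 0.3711; √K_a = 0.6092.
The active pressure is zero where K_a γ z = 2c√K_a, so z_c = 2c/(γ√K_a) = 2×186/(124.5×0.6092) = 4.905 ft.

4.90 ft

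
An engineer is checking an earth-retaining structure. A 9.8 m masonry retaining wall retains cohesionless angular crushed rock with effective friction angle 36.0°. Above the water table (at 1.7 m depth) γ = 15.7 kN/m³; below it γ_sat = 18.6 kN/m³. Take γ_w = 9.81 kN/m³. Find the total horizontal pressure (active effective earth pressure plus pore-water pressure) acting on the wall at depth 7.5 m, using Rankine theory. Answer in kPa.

K_a = (1 − sin φ)/(1 + sin φ) = 0.2596.
γ' = 18.6 − 9.81 = 8.790 kN/m³.
Effective vertical stress at 7.5 m: σ'_v = 15.7×1.7 + 8.790×5.80 = 77.67 kPa.
σ'_h = K_a σ'_v = 0.2596 × 77.67 = 20.16 kPa; u = γ_w × 5.80 = 56.90 kPa.
Total σ_h = 20.16 + 56.90 = 77.06 kPa.

77.1 kPa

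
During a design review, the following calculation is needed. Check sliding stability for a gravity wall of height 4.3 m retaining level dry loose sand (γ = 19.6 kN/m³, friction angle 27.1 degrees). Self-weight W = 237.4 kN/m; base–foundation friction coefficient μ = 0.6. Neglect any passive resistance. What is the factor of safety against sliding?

2.10

K_a = tan²(45° − 27.1°/2) = 0.3741.
P_a = ½K_aγH² = 0.5×0.3741×19.6×4.3² = 67.78 kN/m, acting at H/3 = 1.433 m above the base.
FS_sliding = μW / P_a = 0.6×237.4 / 67.78 = 2.102.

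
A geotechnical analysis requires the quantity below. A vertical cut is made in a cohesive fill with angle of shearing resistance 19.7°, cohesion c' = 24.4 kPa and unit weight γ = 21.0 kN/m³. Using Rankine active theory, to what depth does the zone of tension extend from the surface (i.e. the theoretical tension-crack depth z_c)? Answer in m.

K_a = tan²(45° − 19.7°/2) = 0.4958; √K_a = 0.7041.
The active pressure is zero where K_a γ z = 2c√K_a, so z_c = 2c/(γ√K_a) = 2×24.4/(21.0×0.7041) = 3.300 m.

3.30 m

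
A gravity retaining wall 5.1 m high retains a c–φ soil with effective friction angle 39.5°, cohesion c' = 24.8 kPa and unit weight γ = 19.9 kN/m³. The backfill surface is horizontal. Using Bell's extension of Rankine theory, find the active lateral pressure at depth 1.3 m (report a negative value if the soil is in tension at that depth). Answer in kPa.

K_a = (1 − sin φ)/(1 + sin φ) = 0.2224.
σ_a = K_a γ z − 2c√K_a = 0.2224×19.9×1.3 − 2×24.8×0.4716 = -17.64 kPa.

-17.6 kPa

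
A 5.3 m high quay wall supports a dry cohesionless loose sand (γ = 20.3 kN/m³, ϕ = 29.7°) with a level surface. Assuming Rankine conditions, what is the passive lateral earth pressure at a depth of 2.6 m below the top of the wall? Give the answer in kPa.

156 kPa

K_p = (1 + sin φ)/(1 − sin φ) = 2.964.
σ_h = K_p γ z = 2.964 × 20.3 × 2.6 = 156.4 kPa.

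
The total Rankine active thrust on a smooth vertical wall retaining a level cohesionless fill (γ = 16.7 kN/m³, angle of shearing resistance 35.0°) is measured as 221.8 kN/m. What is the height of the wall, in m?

9.90 m

K_a = 0.2710. P_a = ½ K_a γ H² ⇒ H = √(2P_a/(K_a γ)).
H = √(2×221.8/(0.2710×16.7)) = 9.901 m.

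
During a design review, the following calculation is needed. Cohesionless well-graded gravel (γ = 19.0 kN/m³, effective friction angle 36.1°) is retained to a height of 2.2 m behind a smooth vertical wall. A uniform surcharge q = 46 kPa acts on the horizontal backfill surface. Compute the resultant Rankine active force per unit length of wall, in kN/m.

K_a = tan²(45° − φ/2) = 0.2585.
Soil triangle: ½ K_a γ H² = 0.5×0.2585×19.0×2.2² = 11.89 kN/m.
Surcharge rectangle: K_a q H = 0.2585×46×2.2 = 26.16 kN/m.
Total = 11.89 + 26.16 = 38.05 kN/m.

38.0 kN/m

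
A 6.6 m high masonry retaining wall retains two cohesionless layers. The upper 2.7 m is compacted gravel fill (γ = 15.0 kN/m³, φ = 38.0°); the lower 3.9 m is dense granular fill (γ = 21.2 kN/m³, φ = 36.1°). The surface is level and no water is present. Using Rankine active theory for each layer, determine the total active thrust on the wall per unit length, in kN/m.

K_a1 = tan²(45°−38.0°/2) = 0.2379; K_a2 = tan²(45°−36.1°/2) = 0.2585.
Layer 1: σ at base = K_a1 γ₁ h₁ = 9.634 kPa; P₁ = ½×9.634×2.7 = 13.01.
Layer 2: σ_v at top = γ₁h₁ = 40.50; σ_h top = K_a2×40.50 = 10.47; σ_h base = K_a2×(40.50+21.2×3.9) = 31.84.
P₂ = ½(10.47+31.84)×3.9 = 82.51. Total P_a = 13.01+82.51 = 95.51 kN/m.

95.5 kN/m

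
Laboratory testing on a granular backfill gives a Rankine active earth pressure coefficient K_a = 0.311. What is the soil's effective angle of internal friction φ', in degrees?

31.7°

K_a = tan²(45° − φ/2) ⇒ 45° − φ/2 = arctan(√0.311) = 29.15°.
φ = 2(45° − 29.15°) = 31.71°.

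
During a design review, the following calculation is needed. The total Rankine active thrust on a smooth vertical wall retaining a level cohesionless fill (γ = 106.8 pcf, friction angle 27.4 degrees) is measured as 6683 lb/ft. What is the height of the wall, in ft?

K_a = 0.3697. P_a = ½ K_a γ H² ⇒ H = √(2P_a/(K_a γ)).
H = √(2×6683/(0.3697×106.8)) = 18.40 ft.

18.4 ft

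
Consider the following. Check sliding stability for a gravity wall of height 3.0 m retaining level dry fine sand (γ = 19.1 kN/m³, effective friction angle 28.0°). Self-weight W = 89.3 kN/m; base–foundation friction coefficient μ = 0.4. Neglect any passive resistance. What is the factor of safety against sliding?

K_a = tan²(45° − 28.0°/2) = 0.3610.
P_a = ½K_aγH² = 0.5×0.3610×19.1×3.0² = 31.03 kN/m, acting at H/3 = 1.000 m above the base.
FS_sliding = μW / P_a = 0.4×89.3 / 31.03 = 1.151.

1.15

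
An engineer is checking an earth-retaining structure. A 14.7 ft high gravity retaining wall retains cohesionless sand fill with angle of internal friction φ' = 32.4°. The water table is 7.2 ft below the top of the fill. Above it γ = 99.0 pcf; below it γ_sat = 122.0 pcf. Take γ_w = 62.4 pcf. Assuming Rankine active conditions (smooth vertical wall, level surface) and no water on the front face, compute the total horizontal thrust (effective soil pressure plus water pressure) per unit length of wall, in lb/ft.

K_a = tan²(45° − φ/2) = 0.3022.
γ' = 122.0 − 62.4 = 59.60 pcf. Depth below WT = 7.5 ft.
σ'_h at WT = K_a γ d_w = 215.4 psf; at base = 215.4 + K_a γ' × 7.5 = 350.5 psf.
P₁ (0–7.2 ft) = ½×215.4×7.2 = 775.5. P₂ (7.2–14.7 ft) = ½(215.4+350.5)×7.5 = 2122.
P_w = ½ γ_w h₂² = 0.5×62.4×7.5² = 1755. Total = 775.5+2122+1755 = 4653 lb/ft.

4650 lb/ft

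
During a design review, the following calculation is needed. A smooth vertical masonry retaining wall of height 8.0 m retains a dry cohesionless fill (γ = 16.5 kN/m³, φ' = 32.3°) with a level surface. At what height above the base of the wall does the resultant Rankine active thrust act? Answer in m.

2.67 m

K_a = 0.3035.
The pressure distribution is triangular, so the resultant acts at H/3 above the base = 8.0/3 = 2.667 m.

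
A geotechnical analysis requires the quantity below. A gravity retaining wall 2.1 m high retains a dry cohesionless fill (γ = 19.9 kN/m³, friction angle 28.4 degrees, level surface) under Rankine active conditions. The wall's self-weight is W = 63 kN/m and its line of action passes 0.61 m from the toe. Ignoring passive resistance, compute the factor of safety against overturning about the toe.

3.52

K_a = tan²(45° − 28.4°/2) = 0.3554.
P_a = ½K_aγH² = 0.5×0.3554×19.9×2.1² = 15.59 kN/m, acting at H/3 = 0.7000 m above the base.
Overturning moment M_o = P_a × H/3 = 15.59 × 0.7000 = 10.92.
Resisting moment M_r = W × 0.61 = 63 × 0.61 = 38.43.
FS_overturning = M_r/M_o = 38.43/10.92 = 3.521.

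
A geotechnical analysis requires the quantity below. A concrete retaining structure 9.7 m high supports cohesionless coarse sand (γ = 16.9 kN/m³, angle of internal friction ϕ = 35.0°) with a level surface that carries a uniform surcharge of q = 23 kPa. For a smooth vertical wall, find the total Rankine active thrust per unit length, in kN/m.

276 kN/m

K_a = tan²(45° − φ/2) = 0.2710.
Soil triangle: ½ K_a γ H² = 0.5×0.2710×16.9×9.7² = 215.5 kN/m.
Surcharge rectangle: K_a q H = 0.2710×23×9.7 = 60.46 kN/m.
Total = 215.5 + 60.46 = 275.9 kN/m.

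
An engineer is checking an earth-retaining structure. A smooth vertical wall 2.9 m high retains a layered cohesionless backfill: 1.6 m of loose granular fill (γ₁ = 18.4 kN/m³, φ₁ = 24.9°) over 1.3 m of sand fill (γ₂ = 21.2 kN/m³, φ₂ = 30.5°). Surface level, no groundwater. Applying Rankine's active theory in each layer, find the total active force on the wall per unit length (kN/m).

27.9 kN/m

K_a1 = tan²(45°−24.9°/2) = 0.4074; K_a2 = tan²(45°−30.5°/2) = 0.3267.
Layer 1: σ at base = K_a1 γ₁ h₁ = 11.99 kPa; P₁ = ½×11.99×1.6 = 9.596.
Layer 2: σ_v at top = γ₁h₁ = 29.44; σ_h top = K_a2×29.44 = 9.617; σ_h base = K_a2×(29.44+21.2×1.3) = 18.62.
P₂ = ½(9.617+18.62)×1.3 = 18.35. Total P_a = 9.596+18.35 = 27.95 kN/m.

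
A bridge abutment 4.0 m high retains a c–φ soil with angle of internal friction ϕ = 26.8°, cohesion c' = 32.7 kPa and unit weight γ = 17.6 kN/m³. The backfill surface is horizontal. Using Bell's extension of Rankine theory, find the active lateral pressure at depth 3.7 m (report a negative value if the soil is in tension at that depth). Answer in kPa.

K_a = (1 − sin φ)/(1 + sin φ) = 0.3785.
σ_a = K_a γ z − 2c√K_a = 0.3785×17.6×3.7 − 2×32.7×0.6152 = -15.59 kPa.

-15.6 kPa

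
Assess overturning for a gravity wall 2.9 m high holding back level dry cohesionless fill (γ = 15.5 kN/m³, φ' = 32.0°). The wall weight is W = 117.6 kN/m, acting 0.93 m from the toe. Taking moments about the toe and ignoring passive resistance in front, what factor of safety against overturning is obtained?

K_a = tan²(45° − 32.0°/2) = 0.3073.
P_a = ½K_aγH² = 0.5×0.3073×15.5×2.9² = 20.03 kN/m, acting at H/3 = 0.9667 m above the base.
Overturning moment M_o = P_a × H/3 = 20.03 × 0.9667 = 19.36.
Resisting moment M_r = W × 0.93 = 117.6 × 0.93 = 109.4.
FS_overturning = M_r/M_o = 109.4/19.36 = 5.650.

5.65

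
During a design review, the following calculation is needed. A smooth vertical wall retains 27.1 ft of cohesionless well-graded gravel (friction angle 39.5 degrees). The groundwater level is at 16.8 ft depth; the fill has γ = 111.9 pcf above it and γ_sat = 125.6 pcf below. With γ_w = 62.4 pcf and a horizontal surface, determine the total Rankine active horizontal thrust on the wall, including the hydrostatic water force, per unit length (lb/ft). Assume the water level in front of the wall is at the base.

K_a = tan²(45° − φ/2) = 0.2224.
γ' = 125.6 − 62.4 = 63.20 pcf. Depth below WT = 10.3 ft.
σ'_h at WT = K_a γ d_w = 418.2 psf; at base = 418.2 + K_a γ' × 10.3 = 563.0 psf.
P₁ (0–16.8 ft) = ½×418.2×16.8 = 3513. P₂ (16.8–27.1 ft) = ½(418.2+563.0)×10.3 = 5053.
P_w = ½ γ_w h₂² = 0.5×62.4×10.3² = 3310. Total = 3513+5053+3310 = 11880 lb/ft.

11900 lb/ft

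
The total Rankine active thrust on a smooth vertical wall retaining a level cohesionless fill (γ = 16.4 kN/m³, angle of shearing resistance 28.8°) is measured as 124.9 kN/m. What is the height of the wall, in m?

K_a = 0.3498. P_a = ½ K_a γ H² ⇒ H = √(2P_a/(K_a γ)).
H = √(2×124.9/(0.3498×16.4)) = 6.599 m.

6.60 m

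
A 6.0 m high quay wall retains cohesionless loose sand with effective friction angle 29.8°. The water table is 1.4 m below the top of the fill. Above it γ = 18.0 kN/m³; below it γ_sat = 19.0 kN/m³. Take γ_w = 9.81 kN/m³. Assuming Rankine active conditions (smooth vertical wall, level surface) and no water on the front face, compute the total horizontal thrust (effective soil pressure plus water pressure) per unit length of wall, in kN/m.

K_a = tan²(45° − φ/2) = 0.3360.
γ' = 19.0 − 9.81 = 9.190 kN/m³. Depth below WT = 4.6 m.
σ'_h at WT = K_a γ d_w = 8.468 kPa; at base = 8.468 + K_a γ' × 4.6 = 22.67 kPa.
P₁ (0–1.4 m) = ½×8.468×1.4 = 5.928. P₂ (1.4–6.0 m) = ½(8.468+22.67)×4.6 = 71.62.
P_w = ½ γ_w h₂² = 0.5×9.81×4.6² = 103.8. Total = 5.928+71.62+103.8 = 181.3 kN/m.

181 kN/m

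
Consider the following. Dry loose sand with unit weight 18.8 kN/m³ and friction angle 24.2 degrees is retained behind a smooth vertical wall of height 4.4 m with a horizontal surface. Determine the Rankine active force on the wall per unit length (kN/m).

K_a = tan²(45° − φ/2) = 0.4185.
P_a = ½ K_a γ H² = 0.5 × 0.4185 × 18.8 × 4.4² = 76.16 kN/m.

76.2 kN/m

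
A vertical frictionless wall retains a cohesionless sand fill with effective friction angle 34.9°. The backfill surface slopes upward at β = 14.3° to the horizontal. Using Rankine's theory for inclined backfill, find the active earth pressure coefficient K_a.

0.296

K_a = cos β · (cos β − √(cos²β − cos²φ)) / (cos β + √(cos²β − cos²φ)).
cos β = 0.9690, cos φ = 0.8202, √(cos²β − cos²φ) = 0.5161.
K_a = 0.9690 × (0.9690 − 0.5161)/(0.9690 + 0.5161) = 0.2955.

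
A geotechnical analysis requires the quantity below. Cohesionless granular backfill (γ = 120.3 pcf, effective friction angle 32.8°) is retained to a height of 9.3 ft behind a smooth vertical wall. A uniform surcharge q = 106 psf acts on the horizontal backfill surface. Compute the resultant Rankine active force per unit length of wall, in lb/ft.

1840 lb/ft

K_a = tan²(45° − φ/2) = 0.2973.
Soil triangle: ½ K_a γ H² = 0.5×0.2973×120.3×9.3² = 1546 lb/ft.
Surcharge rectangle: K_a q H = 0.2973×106×9.3 = 293.0 lb/ft.
Total = 1546 + 293.0 = 1840 lb/ft.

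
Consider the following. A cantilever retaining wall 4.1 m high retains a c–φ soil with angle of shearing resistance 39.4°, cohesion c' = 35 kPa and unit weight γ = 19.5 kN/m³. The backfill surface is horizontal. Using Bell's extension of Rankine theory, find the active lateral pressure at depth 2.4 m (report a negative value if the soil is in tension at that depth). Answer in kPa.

K_a = (1 − sin φ)/(1 + sin φ) = 0.2234.
σ_a = K_a γ z − 2c√K_a = 0.2234×19.5×2.4 − 2×35×0.4727 = -22.63 kPa.

-22.6 kPa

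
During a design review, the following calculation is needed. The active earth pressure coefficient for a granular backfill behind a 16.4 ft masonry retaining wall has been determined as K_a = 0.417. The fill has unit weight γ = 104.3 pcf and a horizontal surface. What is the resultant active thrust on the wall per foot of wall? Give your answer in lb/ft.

P = ½ K_a γ H² = 0.5 × 0.417 × 104.3 × 16.4² = 5849 lb/ft.

5850 lb/ft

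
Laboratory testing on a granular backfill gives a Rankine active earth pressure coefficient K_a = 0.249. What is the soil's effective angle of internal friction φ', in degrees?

K_a = tan²(45° − φ/2) ⇒ 45° − φ/2 = arctan(√0.249) = 26.52°.
φ = 2(45° − 26.52°) = 36.96°.

37.0°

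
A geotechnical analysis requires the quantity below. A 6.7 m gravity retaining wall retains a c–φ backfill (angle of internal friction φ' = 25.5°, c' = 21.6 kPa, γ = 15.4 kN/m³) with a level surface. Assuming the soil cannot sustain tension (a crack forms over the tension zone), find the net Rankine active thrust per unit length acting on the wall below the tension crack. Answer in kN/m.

K_a = 0.3981; √K_a = 0.6310.
Tension-crack depth z_c = 2c/(γ√K_a) = 2×21.6/(15.4×0.6310) = 4.446 m.
σ_a at base = K_a γ H − 2c√K_a = 0.3981×15.4×6.7 − 2×21.6×0.6310 = 13.82 kPa.
P_a = ½ × 13.82 × (H − z_c) = 0.5×13.82×2.254 = 15.57 kN/m.

15.6 kN/m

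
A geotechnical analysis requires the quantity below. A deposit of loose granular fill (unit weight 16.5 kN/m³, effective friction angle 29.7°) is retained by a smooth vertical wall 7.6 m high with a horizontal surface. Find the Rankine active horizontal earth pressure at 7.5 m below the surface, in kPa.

K_a = (1 − sin φ)/(1 + sin φ) = 0.3374.
σ_h = K_a γ z = 0.3374 × 16.5 × 7.5 = 41.75 kPa.

41.8 kPa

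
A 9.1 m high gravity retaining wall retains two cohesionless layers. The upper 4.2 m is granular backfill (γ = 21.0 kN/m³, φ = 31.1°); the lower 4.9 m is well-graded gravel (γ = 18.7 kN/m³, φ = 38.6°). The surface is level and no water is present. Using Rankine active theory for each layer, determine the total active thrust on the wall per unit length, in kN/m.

K_a1 = tan²(45°−31.1°/2) = 0.3188; K_a2 = tan²(45°−38.6°/2) = 0.2316.
Layer 1: σ at base = K_a1 γ₁ h₁ = 28.12 kPa; P₁ = ½×28.12×4.2 = 59.05.
Layer 2: σ_v at top = γ₁h₁ = 88.20; σ_h top = K_a2×88.20 = 20.43; σ_h base = K_a2×(88.20+18.7×4.9) = 41.65.
P₂ = ½(20.43+41.65)×4.9 = 152.1. Total P_a = 59.05+152.1 = 211.1 kN/m.

211 kN/m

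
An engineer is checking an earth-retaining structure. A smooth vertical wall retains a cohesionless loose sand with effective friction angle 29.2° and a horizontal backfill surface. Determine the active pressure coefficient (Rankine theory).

0.344

K_a = tan²(45° − φ/2) = tan²(30.40°) = 0.3442.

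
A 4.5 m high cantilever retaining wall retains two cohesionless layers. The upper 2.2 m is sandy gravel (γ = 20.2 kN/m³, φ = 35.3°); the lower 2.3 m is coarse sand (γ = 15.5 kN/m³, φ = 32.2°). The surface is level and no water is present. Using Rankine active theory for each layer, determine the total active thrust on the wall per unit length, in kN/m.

K_a1 = tan²(45°−35.3°/2) = 0.2675; K_a2 = tan²(45°−32.2°/2) = 0.3047.
Layer 1: σ at base = K_a1 γ₁ h₁ = 11.89 kPa; P₁ = ½×11.89×2.2 = 13.08.
Layer 2: σ_v at top = γ₁h₁ = 44.44; σ_h top = K_a2×44.44 = 13.54; σ_h base = K_a2×(44.44+15.5×2.3) = 24.41.
P₂ = ½(13.54+24.41)×2.3 = 43.64. Total P_a = 13.08+43.64 = 56.72 kN/m.

56.7 kN/m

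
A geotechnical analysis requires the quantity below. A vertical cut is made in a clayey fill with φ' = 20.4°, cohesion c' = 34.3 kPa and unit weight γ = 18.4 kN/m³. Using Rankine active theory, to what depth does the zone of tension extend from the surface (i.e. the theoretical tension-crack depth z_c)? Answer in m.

5.36 m

K_a = tan²(45° − 20.4°/2) = 0.4831; √K_a = 0.6950.
The active pressure is zero where K_a γ z = 2c√K_a, so z_c = 2c/(γ√K_a) = 2×34.3/(18.4×0.6950) = 5.364 m.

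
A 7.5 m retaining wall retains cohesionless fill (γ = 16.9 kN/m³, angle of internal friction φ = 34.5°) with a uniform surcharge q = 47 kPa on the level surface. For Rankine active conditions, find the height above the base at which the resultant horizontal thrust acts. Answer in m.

3.03 m

K_a = 0.2768.
Triangular part P₁ = ½K_aγH² = 131.6 at H/3 = 2.500 m; rectangular part P₂ = K_a q H = 97.57 at H/2 = 3.750 m.
ȳ = (P₁·2.500 + P₂·3.750)/(P₁+P₂) = 3.032 m.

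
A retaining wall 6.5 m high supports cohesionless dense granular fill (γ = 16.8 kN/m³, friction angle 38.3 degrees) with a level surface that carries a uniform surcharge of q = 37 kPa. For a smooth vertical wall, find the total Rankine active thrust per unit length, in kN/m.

140 kN/m

K_a = tan²(45° − φ/2) = 0.2347.
Soil triangle: ½ K_a γ H² = 0.5×0.2347×16.8×6.5² = 83.31 kN/m.
Surcharge rectangle: K_a q H = 0.2347×37×6.5 = 56.45 kN/m.
Total = 83.31 + 56.45 = 139.8 kN/m.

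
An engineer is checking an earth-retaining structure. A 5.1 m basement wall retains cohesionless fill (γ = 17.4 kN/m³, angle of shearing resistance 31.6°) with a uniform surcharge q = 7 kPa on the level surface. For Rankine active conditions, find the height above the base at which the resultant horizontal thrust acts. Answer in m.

K_a = 0.3123.
Triangular part P₁ = ½K_aγH² = 70.68 at H/3 = 1.700 m; rectangular part P₂ = K_a q H = 11.15 at H/2 = 2.550 m.
ȳ = (P₁·1.700 + P₂·2.550)/(P₁+P₂) = 1.816 m.

1.82 m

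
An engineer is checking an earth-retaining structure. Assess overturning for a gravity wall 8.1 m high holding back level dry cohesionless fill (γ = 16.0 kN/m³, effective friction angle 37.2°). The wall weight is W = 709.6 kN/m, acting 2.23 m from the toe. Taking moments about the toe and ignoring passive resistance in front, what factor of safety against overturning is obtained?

K_a = tan²(45° − 37.2°/2) = 0.2464.
P_a = ½K_aγH² = 0.5×0.2464×16.0×8.1² = 129.3 kN/m, acting at H/3 = 2.700 m above the base.
Overturning moment M_o = P_a × H/3 = 129.3 × 2.700 = 349.2.
Resisting moment M_r = W × 2.23 = 709.6 × 2.23 = 1582.
FS_overturning = M_r/M_o = 1582/349.2 = 4.531.

4.53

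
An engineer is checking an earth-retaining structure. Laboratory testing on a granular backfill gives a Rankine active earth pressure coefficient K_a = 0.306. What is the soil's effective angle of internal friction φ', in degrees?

K_a = tan²(45° − φ/2) ⇒ 45° − φ/2 = arctan(√0.306) = 28.95°.
φ = 2(45° − 28.95°) = 32.10°.

32.1°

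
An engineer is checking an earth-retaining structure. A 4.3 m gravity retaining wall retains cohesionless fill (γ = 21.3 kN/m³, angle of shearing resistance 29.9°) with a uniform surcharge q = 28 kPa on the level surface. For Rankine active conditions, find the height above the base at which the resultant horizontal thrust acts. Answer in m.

1.71 m

K_a = 0.3347.
Triangular part P₁ = ½K_aγH² = 65.90 at H/3 = 1.433 m; rectangular part P₂ = K_a q H = 40.30 at H/2 = 2.150 m.
ȳ = (P₁·1.433 + P₂·2.150)/(P₁+P₂) = 1.705 m.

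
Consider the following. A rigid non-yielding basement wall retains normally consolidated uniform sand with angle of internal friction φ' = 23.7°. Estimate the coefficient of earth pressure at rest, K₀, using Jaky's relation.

0.598

K₀ = 1 − sin φ' = 1 − sin 23.7° = 0.5981.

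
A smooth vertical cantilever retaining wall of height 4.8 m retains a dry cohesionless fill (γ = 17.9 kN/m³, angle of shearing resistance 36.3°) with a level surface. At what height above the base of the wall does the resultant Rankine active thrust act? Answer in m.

K_a = 0.2563.
The pressure distribution is triangular, so the resultant acts at H/3 above the base = 4.8/3 = 1.600 m.

1.60 m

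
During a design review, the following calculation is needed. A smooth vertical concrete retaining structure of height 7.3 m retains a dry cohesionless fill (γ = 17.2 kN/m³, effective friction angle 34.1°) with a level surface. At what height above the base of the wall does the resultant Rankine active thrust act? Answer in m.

K_a = 0.2815.
The pressure distribution is triangular, so the resultant acts at H/3 above the base = 7.3/3 = 2.433 m.

2.43 m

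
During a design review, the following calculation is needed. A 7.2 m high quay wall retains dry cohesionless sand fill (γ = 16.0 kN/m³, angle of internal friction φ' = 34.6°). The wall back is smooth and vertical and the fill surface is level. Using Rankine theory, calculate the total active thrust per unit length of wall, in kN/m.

114 kN/m

K_a = tan²(45° − φ/2) = 0.2756.
P_a = ½ K_a γ H² = 0.5 × 0.2756 × 16.0 × 7.2² = 114.3 kN/m.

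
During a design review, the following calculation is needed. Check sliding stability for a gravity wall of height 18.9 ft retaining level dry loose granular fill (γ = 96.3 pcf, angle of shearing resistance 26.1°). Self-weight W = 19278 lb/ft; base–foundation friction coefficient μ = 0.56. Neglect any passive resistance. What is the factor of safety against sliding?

1.61

K_a = tan²(45° − 26.1°/2) = 0.3889.
P_a = ½K_aγH² = 0.5×0.3889×96.3×18.9² = 6690 lb/ft, acting at H/3 = 6.300 ft above the base.
FS_sliding = μW / P_a = 0.56×19278 / 6690 = 1.614.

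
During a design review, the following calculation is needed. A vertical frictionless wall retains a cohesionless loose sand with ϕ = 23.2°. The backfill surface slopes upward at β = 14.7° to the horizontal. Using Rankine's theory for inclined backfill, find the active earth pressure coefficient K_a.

0.508

K_a = cos β · (cos β − √(cos²β − cos²φ)) / (cos β + √(cos²β − cos²φ)).
cos β = 0.9673, cos φ = 0.9191, √(cos²β − cos²φ) = 0.3013.
K_a = 0.9673 × (0.9673 − 0.3013)/(0.9673 + 0.3013) = 0.5078.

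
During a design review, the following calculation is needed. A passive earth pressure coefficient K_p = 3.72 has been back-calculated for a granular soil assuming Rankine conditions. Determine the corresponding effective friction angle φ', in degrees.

35.2°

K_p = (1+sin φ)/(1−sin φ) ⇒ sin φ = (K_p − 1)/(K_p + 1) = 0.5763.
φ = arcsin(0.5763) = 35.19°.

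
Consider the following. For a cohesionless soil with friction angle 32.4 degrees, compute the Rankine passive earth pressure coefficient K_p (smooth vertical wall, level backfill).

K_p = (1 + sin φ)/(1 − sin φ) = tan²(45° + 32.4°/2) = 3.309.

3.31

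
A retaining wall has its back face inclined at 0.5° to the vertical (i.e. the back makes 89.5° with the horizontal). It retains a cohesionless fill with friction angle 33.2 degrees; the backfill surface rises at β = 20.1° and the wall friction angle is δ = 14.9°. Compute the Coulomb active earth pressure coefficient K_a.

K_a = sin²(α+φ) / [sin²α · sin(α−δ) · (1 + √{sin(φ+δ)sin(φ−β) / (sin(α−δ)sin(α+β))})²].
With α = 89.5°, φ = 33.2°, δ = 14.9°, β = 20.1°: K_a = 0.3587.

0.359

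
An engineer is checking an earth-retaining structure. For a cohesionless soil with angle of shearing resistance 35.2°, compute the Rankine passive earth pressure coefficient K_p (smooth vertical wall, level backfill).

3.72

K_p = (1 + sin φ)/(1 − sin φ) = tan²(45° + 35.2°/2) = 3.722.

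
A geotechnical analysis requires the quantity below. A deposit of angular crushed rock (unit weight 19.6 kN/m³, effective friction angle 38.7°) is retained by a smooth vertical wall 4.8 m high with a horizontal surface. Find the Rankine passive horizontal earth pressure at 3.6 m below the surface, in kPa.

306 kPa

K_p = (1 + sin φ)/(1 − sin φ) = 4.337.
σ_h = K_p γ z = 4.337 × 19.6 × 3.6 = 306.0 kPa.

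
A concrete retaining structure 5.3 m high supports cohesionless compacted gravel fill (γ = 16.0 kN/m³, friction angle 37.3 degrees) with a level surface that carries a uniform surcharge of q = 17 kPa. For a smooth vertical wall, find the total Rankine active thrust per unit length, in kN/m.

K_a = tan²(45° − φ/2) = 0.2453.
Soil triangle: ½ K_a γ H² = 0.5×0.2453×16.0×5.3² = 55.13 kN/m.
Surcharge rectangle: K_a q H = 0.2453×17×5.3 = 22.11 kN/m.
Total = 55.13 + 22.11 = 77.24 kN/m.

77.2 kN/m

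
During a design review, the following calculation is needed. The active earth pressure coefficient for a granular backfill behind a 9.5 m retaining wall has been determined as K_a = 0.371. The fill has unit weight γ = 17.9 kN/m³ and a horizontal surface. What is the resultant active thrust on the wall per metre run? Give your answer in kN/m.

300 kN/m

P = ½ K_a γ H² = 0.5 × 0.371 × 17.9 × 9.5² = 299.7 kN/m.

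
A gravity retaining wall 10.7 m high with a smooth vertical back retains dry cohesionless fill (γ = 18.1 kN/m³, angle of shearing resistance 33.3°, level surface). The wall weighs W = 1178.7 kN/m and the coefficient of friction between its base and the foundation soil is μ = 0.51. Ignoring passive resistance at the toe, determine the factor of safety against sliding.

K_a = tan²(45° − 33.3°/2) = 0.2911.
P_a = ½K_aγH² = 0.5×0.2911×18.1×10.7² = 301.7 kN/m, acting at H/3 = 3.567 m above the base.
FS_sliding = μW / P_a = 0.51×1178.7 / 301.7 = 1.993.

1.99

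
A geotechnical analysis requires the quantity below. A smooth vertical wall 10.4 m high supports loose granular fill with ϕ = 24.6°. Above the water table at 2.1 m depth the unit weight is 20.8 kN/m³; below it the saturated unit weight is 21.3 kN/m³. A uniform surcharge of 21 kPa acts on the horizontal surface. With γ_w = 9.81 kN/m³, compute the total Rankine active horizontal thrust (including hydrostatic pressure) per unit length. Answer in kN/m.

K_a = tan²(45° − φ/2) = 0.4121.
γ' = 21.3 − 9.81 = 11.49 kN/m³. h₂ = H − d_w = 8.3 m.
σ'_h: at surface K_a·q = 8.655; at WT K_a(q+γd_w) = 26.66; at base K_a(q+γd_w+γ'h₂) = 65.96 kPa.
P₁ = ½(8.655+26.66)×2.1 = 37.08; P₂ = ½(26.66+65.96)×8.3 = 384.4; P_w = ½γ_w h₂² = 337.9.
Total = 37.08+384.4+337.9 = 759.4 kN/m.

759 kN/m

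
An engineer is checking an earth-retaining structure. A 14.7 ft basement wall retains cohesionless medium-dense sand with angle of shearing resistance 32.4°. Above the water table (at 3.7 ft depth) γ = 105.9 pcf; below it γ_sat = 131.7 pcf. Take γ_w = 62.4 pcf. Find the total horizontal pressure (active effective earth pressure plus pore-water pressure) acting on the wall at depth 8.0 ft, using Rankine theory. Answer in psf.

477 psf

K_a = (1 − sin φ)/(1 + sin φ) = 0.3022.
γ' = 131.7 − 62.4 = 69.30 pcf.
Effective vertical stress at 8.0 ft: σ'_v = 105.9×3.7 + 69.30×4.30 = 689.8 psf.
σ'_h = K_a σ'_v = 0.3022 × 689.8 = 208.5 psf; u = γ_w × 4.30 = 268.3 psf.
Total σ_h = 208.5 + 268.3 = 476.8 psf.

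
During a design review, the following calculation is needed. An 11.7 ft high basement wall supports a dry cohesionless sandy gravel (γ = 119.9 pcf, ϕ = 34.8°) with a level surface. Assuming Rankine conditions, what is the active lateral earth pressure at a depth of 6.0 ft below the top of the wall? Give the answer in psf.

197 psf

K_a = (1 − sin φ)/(1 + sin φ) = 0.2733.
σ_h = K_a γ z = 0.2733 × 119.9 × 6.0 = 196.6 psf.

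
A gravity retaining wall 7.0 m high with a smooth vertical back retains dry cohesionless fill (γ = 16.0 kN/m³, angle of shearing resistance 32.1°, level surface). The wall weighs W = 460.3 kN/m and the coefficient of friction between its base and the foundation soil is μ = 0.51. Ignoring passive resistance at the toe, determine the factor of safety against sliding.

1.96

K_a = tan²(45° − 32.1°/2) = 0.3060.
P_a = ½K_aγH² = 0.5×0.3060×16.0×7.0² = 120.0 kN/m, acting at H/3 = 2.333 m above the base.
FS_sliding = μW / P_a = 0.51×460.3 / 120.0 = 1.957.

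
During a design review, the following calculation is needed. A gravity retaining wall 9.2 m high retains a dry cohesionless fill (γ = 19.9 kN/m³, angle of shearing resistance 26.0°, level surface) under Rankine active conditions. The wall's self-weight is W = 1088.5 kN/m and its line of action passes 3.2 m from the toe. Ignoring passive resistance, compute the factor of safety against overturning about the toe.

3.45

K_a = tan²(45° − 26.0°/2) = 0.3905.
P_a = ½K_aγH² = 0.5×0.3905×19.9×9.2² = 328.8 kN/m, acting at H/3 = 3.067 m above the base.
Overturning moment M_o = P_a × H/3 = 328.8 × 3.067 = 1008.
Resisting moment M_r = W × 3.2 = 1088.5 × 3.2 = 3483.
FS_overturning = M_r/M_o = 3483/1008 = 3.454.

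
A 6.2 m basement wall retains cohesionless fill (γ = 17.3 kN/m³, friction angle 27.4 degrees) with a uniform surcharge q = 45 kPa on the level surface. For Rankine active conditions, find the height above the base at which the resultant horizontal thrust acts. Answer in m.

2.54 m

K_a = 0.3697.
Triangular part P₁ = ½K_aγH² = 122.9 at H/3 = 2.067 m; rectangular part P₂ = K_a q H = 103.1 at H/2 = 3.100 m.
ȳ = (P₁·2.067 + P₂·3.100)/(P₁+P₂) = 2.538 m.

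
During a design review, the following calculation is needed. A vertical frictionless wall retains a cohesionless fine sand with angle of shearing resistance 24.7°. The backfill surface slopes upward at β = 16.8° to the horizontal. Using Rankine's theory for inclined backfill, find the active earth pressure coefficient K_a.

0.498

K_a = cos β · (cos β − √(cos²β − cos²φ)) / (cos β + √(cos²β − cos²φ)).
cos β = 0.9573, cos φ = 0.9085, √(cos²β − cos²φ) = 0.3018.
K_a = 0.9573 × (0.9573 − 0.3018)/(0.9573 + 0.3018) = 0.4984.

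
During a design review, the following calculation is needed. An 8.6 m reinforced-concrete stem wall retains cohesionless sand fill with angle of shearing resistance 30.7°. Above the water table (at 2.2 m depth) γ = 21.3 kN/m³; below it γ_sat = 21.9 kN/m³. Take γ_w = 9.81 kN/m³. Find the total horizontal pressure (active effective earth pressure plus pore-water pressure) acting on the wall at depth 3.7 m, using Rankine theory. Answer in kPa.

35.8 kPa

K_a = (1 − sin φ)/(1 + sin φ) = 0.3240.
γ' = 21.9 − 9.81 = 12.09 kN/m³.
Effective vertical stress at 3.7 m: σ'_v = 21.3×2.2 + 12.09×1.50 = 65.00 kPa.
σ'_h = K_a σ'_v = 0.3240 × 65.00 = 21.06 kPa; u = γ_w × 1.50 = 14.71 kPa.
Total σ_h = 21.06 + 14.71 = 35.78 kPa.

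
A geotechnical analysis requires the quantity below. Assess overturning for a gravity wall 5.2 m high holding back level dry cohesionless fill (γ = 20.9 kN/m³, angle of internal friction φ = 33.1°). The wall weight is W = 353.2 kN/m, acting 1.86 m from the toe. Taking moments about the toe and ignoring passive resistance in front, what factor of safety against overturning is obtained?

4.57

K_a = tan²(45° − 33.1°/2) = 0.2936.
P_a = ½K_aγH² = 0.5×0.2936×20.9×5.2² = 82.96 kN/m, acting at H/3 = 1.733 m above the base.
Overturning moment M_o = P_a × H/3 = 82.96 × 1.733 = 143.8.
Resisting moment M_r = W × 1.86 = 353.2 × 1.86 = 657.0.
FS_overturning = M_r/M_o = 657.0/143.8 = 4.569.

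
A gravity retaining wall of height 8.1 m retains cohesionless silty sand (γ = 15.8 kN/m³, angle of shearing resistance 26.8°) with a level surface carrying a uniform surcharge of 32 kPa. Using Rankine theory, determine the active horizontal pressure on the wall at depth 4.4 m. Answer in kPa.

K_a = (1 − sin φ)/(1 + sin φ) = 0.3785.
σ_v = γz + q = 15.8 × 4.4 + 32 = 101.5 kPa.
σ_h = K_a σ_v = 0.3785 × 101.5 = 38.42 kPa.

38.4 kPa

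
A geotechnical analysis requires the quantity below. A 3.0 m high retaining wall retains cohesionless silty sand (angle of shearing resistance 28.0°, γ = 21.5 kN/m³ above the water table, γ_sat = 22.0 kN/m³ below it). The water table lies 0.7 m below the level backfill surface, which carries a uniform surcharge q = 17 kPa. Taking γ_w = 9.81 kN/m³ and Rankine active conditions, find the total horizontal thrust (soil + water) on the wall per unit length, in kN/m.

K_a = tan²(45° − φ/2) = 0.3610.
γ' = 22.0 − 9.81 = 12.19 kN/m³. h₂ = H − d_w = 2.3 m.
σ'_h: at surface K_a·q = 6.138; at WT K_a(q+γd_w) = 11.57; at base K_a(q+γd_w+γ'h₂) = 21.69 kPa.
P₁ = ½(6.138+11.57)×0.7 = 6.198; P₂ = ½(11.57+21.69)×2.3 = 38.25; P_w = ½γ_w h₂² = 25.95.
Total = 6.198+38.25+25.95 = 70.40 kN/m.

70.4 kN/m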